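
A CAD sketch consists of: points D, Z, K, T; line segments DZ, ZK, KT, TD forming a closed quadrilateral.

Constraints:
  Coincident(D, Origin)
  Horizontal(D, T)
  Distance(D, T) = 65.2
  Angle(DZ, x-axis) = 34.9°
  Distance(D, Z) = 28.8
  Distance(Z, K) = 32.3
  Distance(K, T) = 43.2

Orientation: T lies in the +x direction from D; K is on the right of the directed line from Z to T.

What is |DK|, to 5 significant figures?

29.562

D is at the origin; D and T share the same y with |DT| = 65.2 and T in +x, so T = (65.2, 0). DZ runs at 34.9° with |DZ| = 28.8, so Z = (23.620, 16.478). K is determined by |ZK| = 32.3 and |KT| = 43.2 together: it lies at the intersection of circle(Z, 32.3) and circle(T, 43.2). With |ZT| = 44.726, the foot of the radical line on ZT is 13.163 from Z and the perpendicular offset is √(32.3² − 13.163²) = 29.496. Taking the right-of-ZT solution: K = (24.990, -15.793).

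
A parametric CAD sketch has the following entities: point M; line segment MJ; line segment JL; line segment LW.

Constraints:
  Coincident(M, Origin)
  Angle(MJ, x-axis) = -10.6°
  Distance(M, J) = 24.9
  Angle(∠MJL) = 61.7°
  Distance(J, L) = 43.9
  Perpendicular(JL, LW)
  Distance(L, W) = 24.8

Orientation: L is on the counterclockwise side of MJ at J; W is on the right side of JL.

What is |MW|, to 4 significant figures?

56.69

M is at the origin; MJ runs at -10.6° with length 24.9, so J = 24.9·(cos -10.6°, sin -10.6°) = (24.48, -4.580). ∠MJL = 61.7°, so JL runs at -10.6° + (180° − 61.7°) = 107.7° from the x-axis; with |JL| = 43.9, L = J + 43.9·(cos 107.7°, sin 107.7°) = (11.13, 37.24). JL is perpendicular to LW; with |LW| = 24.8 on the right of JL, W = L + 24.8·(0.9527, 0.3040) = (34.75, 44.78). Then |MW| = |W − M| = 56.69.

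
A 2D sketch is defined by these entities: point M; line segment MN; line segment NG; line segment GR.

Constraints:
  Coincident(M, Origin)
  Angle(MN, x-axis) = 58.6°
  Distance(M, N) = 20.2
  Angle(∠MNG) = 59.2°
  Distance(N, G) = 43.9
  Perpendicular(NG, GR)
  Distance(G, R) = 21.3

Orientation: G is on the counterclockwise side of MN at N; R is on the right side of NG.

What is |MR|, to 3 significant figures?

51.2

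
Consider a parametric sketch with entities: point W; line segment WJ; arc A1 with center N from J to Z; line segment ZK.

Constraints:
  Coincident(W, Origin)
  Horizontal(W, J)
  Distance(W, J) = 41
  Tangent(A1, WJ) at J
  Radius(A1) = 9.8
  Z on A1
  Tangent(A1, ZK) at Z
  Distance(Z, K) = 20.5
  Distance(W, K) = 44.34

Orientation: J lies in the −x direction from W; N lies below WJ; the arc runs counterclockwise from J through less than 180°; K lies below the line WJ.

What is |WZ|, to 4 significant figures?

50.46

Checks: |NZ| = 9.800 ✓; ∠(NZ, ZK) = 90.00° ✓; |ZK| = 20.50 ✓; |WK| = 44.34 ✓.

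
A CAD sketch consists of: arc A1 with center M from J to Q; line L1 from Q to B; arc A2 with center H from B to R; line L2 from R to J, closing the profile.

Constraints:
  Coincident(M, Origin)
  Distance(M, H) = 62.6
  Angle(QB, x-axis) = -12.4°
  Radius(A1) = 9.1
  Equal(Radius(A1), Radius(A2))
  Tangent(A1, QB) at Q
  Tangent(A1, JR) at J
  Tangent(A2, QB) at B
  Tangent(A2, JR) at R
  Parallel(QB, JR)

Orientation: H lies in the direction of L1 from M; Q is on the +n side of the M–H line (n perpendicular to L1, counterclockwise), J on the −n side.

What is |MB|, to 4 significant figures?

63.26

The slot axis is L1's direction at -12.4°, so u = (cos -12.4°, sin -12.4°) = (0.9767, -0.2147) and n = (−sin -12.4°, cos -12.4°) = (0.2147, 0.9767). M is at the origin and H lies 62.6 along u from M, so H = 62.6·u = (61.14, -13.44). Tangency of A1 to both parallel lines with radius 9.1 puts Q and J at M ± 9.1·n: Q = (1.954, 8.888), J = (-1.954, -8.888). Equal radii place B and R the same way about H: B = H + 9.1·n = (63.09, -4.555), R = H − 9.1·n = (59.19, -22.33). Then |MB| = |B − M| = 63.26.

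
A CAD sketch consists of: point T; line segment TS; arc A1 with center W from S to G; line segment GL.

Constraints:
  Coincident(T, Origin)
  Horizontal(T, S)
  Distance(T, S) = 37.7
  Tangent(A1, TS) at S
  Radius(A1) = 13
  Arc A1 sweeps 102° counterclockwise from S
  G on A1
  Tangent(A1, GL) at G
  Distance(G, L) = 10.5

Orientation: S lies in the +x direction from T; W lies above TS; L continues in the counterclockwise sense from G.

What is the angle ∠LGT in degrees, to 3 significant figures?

95.3°

T is at the origin; TS is horizontal with |TS| = 37.7 and S on the +x side, so S = (37.7, 0.00). A1 meets TS tangentially, so WS is at right angles to TS, so W = S + (0, 13) = (37.7, 13.0). On A1, S sits at bearing -90° from W; a 102° counterclockwise sweep puts G at bearing 12°, so G = W + 13.0·(cos 12°, sin 12°) = (50.4, 15.7). The tangent condition forces WG to be normal to GL, so GL runs along (−sin 12°, cos 12°); with |GL| = 10.5, L = (48.2, 26.0). Then cos ∠LGT = GL·GT / (|GL||GT|), giving 95.3°.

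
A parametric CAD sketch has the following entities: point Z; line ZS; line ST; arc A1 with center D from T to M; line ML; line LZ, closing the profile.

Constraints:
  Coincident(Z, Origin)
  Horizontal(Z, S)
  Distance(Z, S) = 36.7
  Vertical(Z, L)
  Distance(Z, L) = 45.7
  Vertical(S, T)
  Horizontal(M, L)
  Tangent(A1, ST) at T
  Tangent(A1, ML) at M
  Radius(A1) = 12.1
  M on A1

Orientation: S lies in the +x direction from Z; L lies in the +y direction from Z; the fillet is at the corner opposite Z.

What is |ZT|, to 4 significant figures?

49.76

Z is at the origin; ZS is horizontal with |ZS| = 36.7 and S on the +x side, so S = (36.70, 0.000). Z and L share the same x with |ZL| = 45.7 and L on the +y side, so L = (0.000, 45.70). The virtual corner opposite Z is at (36.70, 45.70). A1 meets ST tangentially, so DT is at right angles to ST and tangency of A1 to ML means the radius DM is perpendicular to ML, with radius 12.1, so the center D sits 12.1 in from both sides at D = (24.60, 33.60). That places the tangent points at T = (36.70, 33.60) on ST and M = (24.60, 45.70) on ML. Then |ZT| = |T − Z| = 49.76.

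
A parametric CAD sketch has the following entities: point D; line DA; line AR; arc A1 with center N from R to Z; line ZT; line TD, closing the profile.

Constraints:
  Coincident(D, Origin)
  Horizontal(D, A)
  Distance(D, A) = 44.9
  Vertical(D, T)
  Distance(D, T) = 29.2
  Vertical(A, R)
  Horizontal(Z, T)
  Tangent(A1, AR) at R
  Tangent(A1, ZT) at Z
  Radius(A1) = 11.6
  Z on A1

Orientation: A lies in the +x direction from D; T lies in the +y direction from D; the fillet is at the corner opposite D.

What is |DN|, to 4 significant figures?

37.66

D is at the origin; DA is horizontal with |DA| = 44.9 and A on the +x side, so A = (44.90, 0.000). D and T share the same x with |DT| = 29.2 and T on the +y side, so T = (0.000, 29.20). The virtual corner opposite D is at (44.90, 29.20). Since A1 is tangent to AR there, NR ⟂ AR and A1 meets ZT tangentially, so NZ is at right angles to ZT, with radius 11.6, so the center N sits 11.6 in from both sides at N = (33.30, 17.60). Then |DN| = |N − D| = 37.66.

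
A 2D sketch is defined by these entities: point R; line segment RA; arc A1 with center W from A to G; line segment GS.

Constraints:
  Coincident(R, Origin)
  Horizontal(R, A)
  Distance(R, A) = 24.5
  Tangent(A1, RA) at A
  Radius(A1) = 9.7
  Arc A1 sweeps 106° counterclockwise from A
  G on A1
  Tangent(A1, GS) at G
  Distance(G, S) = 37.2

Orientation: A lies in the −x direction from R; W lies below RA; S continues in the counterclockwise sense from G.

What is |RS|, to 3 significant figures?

53.6

R is at the origin; RA is horizontal with |RA| = 24.5 and A on the −x side, so A = (-24.5, 0.00). A1 meets RA tangentially, so WA is at right angles to RA, so W = A + (0, -9.7) = (-24.5, -9.70). On A1, A sits at bearing 90° from W; a 106° counterclockwise sweep puts G at bearing 196°, so G = W + 9.7·(cos 196°, sin 196°) = (-33.8, -12.4). Since A1 is tangent to GS there, WG ⟂ GS, so GS runs along (−sin 196°, cos 196°); with |GS| = 37.2, S = (-23.6, -48.1). Then |RS| = |S − R| = 53.6.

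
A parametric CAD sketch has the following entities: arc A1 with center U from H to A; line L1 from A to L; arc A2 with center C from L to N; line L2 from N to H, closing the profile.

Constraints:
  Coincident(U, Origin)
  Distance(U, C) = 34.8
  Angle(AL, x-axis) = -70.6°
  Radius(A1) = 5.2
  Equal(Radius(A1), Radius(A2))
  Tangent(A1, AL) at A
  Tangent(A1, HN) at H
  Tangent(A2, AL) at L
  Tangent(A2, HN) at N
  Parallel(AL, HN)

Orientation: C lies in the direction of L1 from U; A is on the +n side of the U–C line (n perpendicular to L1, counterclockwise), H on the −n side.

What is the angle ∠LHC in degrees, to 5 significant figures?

8.1402°

The slot axis is L1's direction at -70.6°, so u = (cos -70.6°, sin -70.6°) = (0.33216, -0.94322) and n = (−sin -70.6°, cos -70.6°) = (0.94322, 0.33216). U is at the origin and C lies 34.8 along u from U, so C = 34.8·u = (11.559, -32.824). Tangency of A1 to both parallel lines with radius 5.2 puts A and H at U ± 5.2·n: A = (4.9048, 1.7272), H = (-4.9048, -1.7272). Equal radii place L and N the same way about C: L = C + 5.2·n = (16.464, -31.097), N = C − 5.2·n = (6.6544, -34.551). Then cos ∠LHC = HL·HC / (|HL||HC|), giving 8.1402°.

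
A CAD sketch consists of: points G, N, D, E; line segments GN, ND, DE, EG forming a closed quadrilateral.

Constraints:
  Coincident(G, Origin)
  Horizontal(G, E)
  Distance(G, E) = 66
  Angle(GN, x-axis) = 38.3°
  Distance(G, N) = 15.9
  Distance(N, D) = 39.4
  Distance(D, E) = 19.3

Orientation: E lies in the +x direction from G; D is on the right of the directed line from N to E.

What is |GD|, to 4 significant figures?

48.57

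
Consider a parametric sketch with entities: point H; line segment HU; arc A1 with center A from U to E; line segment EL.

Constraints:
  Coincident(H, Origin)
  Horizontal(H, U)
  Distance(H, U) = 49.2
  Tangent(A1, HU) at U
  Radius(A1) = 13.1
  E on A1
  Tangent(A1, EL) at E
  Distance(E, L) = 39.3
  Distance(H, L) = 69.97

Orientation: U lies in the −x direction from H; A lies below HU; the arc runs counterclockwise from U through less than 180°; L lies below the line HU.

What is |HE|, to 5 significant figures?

63.842

Checks: |AE| = 13.10 ✓; ∠(AE, EL) = 90.00° ✓; |EL| = 39.30 ✓; |HL| = 69.97 ✓.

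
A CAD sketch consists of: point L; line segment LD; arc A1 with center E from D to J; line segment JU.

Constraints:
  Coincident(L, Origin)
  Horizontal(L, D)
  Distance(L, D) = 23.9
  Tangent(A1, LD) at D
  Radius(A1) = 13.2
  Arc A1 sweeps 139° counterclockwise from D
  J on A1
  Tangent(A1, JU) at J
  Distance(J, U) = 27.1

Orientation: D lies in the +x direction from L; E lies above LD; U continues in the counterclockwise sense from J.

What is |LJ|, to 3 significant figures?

40.0

L is at the origin; L and D share the same y with |LD| = 23.9 and D on the +x side, so D = (23.9, 0.00). A1 meets LD tangentially, so ED is at right angles to LD, so E = D + (0, 13.2) = (23.9, 13.2). On A1, D sits at bearing -90° from E; a 139° counterclockwise sweep puts J at bearing 49°, so J = E + 13.2·(cos 49°, sin 49°) = (32.6, 23.2). Then |LJ| = |J − L| = 40.0.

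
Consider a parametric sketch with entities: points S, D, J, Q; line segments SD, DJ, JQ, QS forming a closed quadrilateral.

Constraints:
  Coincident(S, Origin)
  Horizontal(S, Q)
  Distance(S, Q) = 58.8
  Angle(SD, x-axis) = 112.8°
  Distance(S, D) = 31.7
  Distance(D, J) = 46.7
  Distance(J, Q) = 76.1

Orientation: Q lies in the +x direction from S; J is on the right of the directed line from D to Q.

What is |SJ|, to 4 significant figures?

23.15

Checks: |DJ| = 46.70 ✓; |JQ| = 76.10 ✓.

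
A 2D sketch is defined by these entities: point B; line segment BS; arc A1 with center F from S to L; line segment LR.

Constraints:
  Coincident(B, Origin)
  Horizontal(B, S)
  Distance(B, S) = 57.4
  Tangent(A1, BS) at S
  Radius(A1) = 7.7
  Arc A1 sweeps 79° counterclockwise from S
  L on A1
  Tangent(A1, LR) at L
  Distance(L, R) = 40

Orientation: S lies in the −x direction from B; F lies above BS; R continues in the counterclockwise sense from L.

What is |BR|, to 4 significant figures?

62.06

On A1, S sits at bearing -90° from F; a 79° counterclockwise sweep puts L at bearing -11°, so L = F + 7.7·(cos -11°, sin -11°) = (-49.84, 6.231). Tangency of A1 to LR means the radius FL is perpendicular to LR, so LR runs along (−sin -11°, cos -11°); with |LR| = 40.0, R = (-42.21, 45.50). Then |BR| = |R − B| = 62.06.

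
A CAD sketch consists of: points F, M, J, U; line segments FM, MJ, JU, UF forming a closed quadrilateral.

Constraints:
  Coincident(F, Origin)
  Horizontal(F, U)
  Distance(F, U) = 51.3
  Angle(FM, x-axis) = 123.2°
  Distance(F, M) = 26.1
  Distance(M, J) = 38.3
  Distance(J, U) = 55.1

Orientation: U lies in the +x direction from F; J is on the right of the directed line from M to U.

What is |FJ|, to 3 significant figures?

14.5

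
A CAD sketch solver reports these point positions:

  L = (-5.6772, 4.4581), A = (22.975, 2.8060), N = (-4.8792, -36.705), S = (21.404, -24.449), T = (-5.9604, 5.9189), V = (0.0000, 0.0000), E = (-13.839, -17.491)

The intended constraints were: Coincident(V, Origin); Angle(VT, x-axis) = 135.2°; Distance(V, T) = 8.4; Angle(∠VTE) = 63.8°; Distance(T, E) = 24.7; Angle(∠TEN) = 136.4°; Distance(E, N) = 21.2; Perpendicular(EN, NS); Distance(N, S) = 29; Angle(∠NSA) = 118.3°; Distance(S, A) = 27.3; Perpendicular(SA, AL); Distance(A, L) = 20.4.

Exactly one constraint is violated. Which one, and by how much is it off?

Distance(A, L) = 20.4 — off by 8.30.

V = (0.00, 0.00) ✓; VT at 135.2° ✓; |VT| = 8.400 ✓; ∠VTE = 63.80° ✓; |TE| = 24.70 ✓; ∠TEN = 136.4° ✓; |EN| = 21.20 ✓; ∠(EN, NS) = 90.00° ✓; |NS| = 29.00 ✓; ∠NSA = 118.3° ✓; |SA| = 27.30 ✓; ∠(SA, AL) = 90.00° ✓; |AL| = 28.70 ✗.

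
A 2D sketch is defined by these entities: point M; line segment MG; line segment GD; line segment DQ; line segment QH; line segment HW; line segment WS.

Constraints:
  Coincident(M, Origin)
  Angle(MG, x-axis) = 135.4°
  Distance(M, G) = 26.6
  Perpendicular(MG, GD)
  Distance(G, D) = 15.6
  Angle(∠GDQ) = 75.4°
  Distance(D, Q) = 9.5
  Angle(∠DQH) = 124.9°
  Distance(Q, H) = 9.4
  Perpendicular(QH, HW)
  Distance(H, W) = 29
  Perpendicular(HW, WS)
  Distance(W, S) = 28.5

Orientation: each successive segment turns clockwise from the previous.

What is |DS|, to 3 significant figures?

25.2

M is at the origin; MG runs at 135.4° with length 26.6, so G = (-18.9, 18.7). The perpendicularity gives GD at right angles to MG, so GD runs at 45.4°; with |GD| = 15.6, D = (-7.99, 29.8). ∠GDQ = 75.4° gives DQ at -59.2° from the x-axis; with |DQ| = 9.5, Q = (-3.12, 21.6). ∠DQH = 124.9° gives QH at -114° from the x-axis; with |QH| = 9.4, H = (-6.99, 13.1). The perpendicularity gives HW at right angles to QH, so HW runs at 156°; with |HW| = 29.0, W = (-33.4, 25.0). The perpendicularity gives WS at right angles to HW, so WS runs at 65.7°; with |WS| = 28.5, S = (-21.7, 51.0). Then |DS| = |S − D| = 25.2.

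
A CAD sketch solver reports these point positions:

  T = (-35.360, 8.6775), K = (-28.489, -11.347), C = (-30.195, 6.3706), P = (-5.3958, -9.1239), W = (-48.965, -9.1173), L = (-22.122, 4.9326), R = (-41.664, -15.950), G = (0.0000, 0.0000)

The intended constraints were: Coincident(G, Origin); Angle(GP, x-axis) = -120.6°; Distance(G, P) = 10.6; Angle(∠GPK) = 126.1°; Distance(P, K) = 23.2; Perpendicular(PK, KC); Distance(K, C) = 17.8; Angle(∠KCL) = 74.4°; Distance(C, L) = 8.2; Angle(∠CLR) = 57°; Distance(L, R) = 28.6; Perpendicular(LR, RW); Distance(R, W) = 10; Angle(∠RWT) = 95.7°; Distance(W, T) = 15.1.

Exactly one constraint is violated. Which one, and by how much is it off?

Distance(W, T) = 15.1 — off by 7.30.

G = (0.00, 0.00) ✓; GP at -120.6° ✓; |GP| = 10.60 ✓; ∠GPK = 126.1° ✓; |PK| = 23.20 ✓; ∠(PK, KC) = 90.00° ✓; |KC| = 17.80 ✓; ∠KCL = 74.40° ✓; |CL| = 8.200 ✓; ∠CLR = 57.00° ✓; |LR| = 28.60 ✓; ∠(LR, RW) = 90.00° ✓; |RW| = 10.00 ✓; ∠RWT = 95.70° ✓; |WT| = 22.40 ✗.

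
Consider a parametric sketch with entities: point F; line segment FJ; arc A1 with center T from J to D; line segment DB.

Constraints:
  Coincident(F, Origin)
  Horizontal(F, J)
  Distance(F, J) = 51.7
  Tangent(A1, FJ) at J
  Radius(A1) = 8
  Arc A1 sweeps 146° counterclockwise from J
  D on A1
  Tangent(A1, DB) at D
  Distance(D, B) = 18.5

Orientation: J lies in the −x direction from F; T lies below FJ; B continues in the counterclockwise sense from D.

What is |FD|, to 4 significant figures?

58.05

The tangent condition forces TJ to be normal to FJ, so T = J + (0, -8) = (-51.70, -8.000). On A1, J sits at bearing 90° from T; a 146° counterclockwise sweep puts D at bearing 236°, so D = T + 8.0·(cos 236°, sin 236°) = (-56.17, -14.63). Then |FD| = |D − F| = 58.05.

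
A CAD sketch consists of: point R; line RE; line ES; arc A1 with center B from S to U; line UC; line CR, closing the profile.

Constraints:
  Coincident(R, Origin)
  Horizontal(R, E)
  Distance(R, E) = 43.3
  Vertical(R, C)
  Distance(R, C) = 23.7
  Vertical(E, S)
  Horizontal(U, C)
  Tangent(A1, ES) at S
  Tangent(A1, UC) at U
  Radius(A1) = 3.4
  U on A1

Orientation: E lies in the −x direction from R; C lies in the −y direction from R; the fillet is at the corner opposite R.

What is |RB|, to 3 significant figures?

44.8

R is at the origin; R and E share the same y with |RE| = 43.3 and E on the −x side, so E = (-43.3, 0.00). R and C share the same x with |RC| = 23.7 and C on the −y side, so C = (0.00, -23.7). The virtual corner opposite R is at (-43.3, -23.7). The tangent condition forces BS to be normal to ES and since A1 is tangent to UC there, BU ⟂ UC, with radius 3.4, so the center B sits 3.4 in from both sides at B = (-39.9, -20.3). Then |RB| = |B − R| = 44.8.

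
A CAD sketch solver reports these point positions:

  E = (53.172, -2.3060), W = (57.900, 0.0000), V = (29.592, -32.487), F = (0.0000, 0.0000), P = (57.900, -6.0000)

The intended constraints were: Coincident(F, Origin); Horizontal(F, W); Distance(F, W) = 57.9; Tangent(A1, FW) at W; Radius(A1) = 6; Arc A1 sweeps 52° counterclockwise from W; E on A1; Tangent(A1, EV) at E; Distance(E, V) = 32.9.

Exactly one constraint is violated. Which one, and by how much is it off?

Distance(E, V) = 32.9 — off by 5.40.

F = (0.00, 0.00) ✓; F.y = 0.00, W.y = 0.00 ✓; |FW| = 57.90 ✓; ∠(PW, WF) = 90.00° ✓; |PW| = 6.000 ✓; bearing(P→E) − bearing(P→W) = 52.00° ✓; |PE| = 6.000 ✓; ∠(PE, EV) = 90.00° ✓; |EV| = 38.30 ✗.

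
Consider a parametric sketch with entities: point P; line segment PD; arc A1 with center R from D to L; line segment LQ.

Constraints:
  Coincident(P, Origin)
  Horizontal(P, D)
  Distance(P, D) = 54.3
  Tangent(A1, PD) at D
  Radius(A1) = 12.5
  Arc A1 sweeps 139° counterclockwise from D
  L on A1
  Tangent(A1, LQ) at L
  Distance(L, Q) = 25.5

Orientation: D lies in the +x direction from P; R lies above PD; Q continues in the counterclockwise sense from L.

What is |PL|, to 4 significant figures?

66.24

P is at the origin; PD is horizontal with |PD| = 54.3 and D on the +x side, so D = (54.30, 0.000). The tangent condition forces RD to be normal to PD, so R = D + (0, 12.5) = (54.30, 12.50). On A1, D sits at bearing -90° from R; a 139° counterclockwise sweep puts L at bearing 49°, so L = R + 12.5·(cos 49°, sin 49°) = (62.50, 21.93). Then |PL| = |L − P| = 66.24.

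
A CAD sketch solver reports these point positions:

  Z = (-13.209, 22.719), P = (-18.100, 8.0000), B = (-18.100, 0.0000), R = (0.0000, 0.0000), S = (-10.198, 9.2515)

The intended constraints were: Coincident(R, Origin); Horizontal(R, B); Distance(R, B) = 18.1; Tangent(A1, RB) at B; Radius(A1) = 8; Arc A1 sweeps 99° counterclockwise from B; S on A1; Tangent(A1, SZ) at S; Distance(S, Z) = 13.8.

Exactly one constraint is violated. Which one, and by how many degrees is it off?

Tangent(A1, SZ) at S — off by 3.60°.

R = (0.00, 0.00) ✓; R.y = 0.00, B.y = 0.00 ✓; |RB| = 18.10 ✓; ∠(PB, BR) = 90.00° ✓; |PB| = 8.000 ✓; bearing(P→S) − bearing(P→B) = 99.00° ✓; |PS| = 8.000 ✓; ∠(PS, SZ) = 86.40° ✗; |SZ| = 13.80 ✓.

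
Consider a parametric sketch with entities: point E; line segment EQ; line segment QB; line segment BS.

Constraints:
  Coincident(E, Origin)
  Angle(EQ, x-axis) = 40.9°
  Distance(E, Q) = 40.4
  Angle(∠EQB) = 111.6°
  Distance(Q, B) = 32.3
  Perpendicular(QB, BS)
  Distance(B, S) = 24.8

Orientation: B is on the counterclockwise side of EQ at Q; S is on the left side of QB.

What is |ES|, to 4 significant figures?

48.87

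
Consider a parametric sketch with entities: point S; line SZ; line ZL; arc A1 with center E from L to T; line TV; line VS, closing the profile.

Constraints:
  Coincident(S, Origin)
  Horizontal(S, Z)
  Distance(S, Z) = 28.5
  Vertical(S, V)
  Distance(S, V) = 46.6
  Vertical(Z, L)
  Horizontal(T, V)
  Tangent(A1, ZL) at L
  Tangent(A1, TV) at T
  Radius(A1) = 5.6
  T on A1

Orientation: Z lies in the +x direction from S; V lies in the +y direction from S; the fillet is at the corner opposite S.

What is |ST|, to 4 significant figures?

51.92

S is at the origin; S and Z share the same y with |SZ| = 28.5 and Z on the +x side, so Z = (28.50, 0.000). S and V share the same x with |SV| = 46.6 and V on the +y side, so V = (0.000, 46.60). The virtual corner opposite S is at (28.50, 46.60). Since A1 is tangent to ZL there, EL ⟂ ZL and A1 meets TV tangentially, so ET is at right angles to TV, with radius 5.6, so the center E sits 5.6 in from both sides at E = (22.90, 41.00). That places the tangent points at L = (28.50, 41.00) on ZL and T = (22.90, 46.60) on TV. Then |ST| = |T − S| = 51.92.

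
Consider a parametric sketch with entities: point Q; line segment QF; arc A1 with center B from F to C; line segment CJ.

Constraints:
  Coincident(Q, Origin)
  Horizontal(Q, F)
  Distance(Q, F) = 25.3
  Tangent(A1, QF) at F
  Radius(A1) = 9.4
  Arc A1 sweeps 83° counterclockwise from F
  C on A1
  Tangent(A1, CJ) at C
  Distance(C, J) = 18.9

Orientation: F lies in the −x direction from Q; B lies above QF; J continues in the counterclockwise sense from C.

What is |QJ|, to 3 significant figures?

30.3

On A1, F sits at bearing -90° from B; an 83° counterclockwise sweep puts C at bearing -7°, so C = B + 9.4·(cos -7°, sin -7°) = (-16.0, 8.25). A1 meets CJ tangentially, so BC is at right angles to CJ, so CJ runs along (−sin -7°, cos -7°); with |CJ| = 18.9, J = (-13.7, 27.0). Then |QJ| = |J − Q| = 30.3.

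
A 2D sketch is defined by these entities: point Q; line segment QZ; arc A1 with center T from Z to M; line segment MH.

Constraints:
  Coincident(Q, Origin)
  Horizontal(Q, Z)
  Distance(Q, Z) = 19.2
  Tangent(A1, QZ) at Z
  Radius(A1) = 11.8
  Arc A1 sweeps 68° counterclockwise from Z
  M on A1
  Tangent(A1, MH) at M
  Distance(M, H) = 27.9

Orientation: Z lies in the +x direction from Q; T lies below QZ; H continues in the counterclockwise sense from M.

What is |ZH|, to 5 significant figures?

39.536

On A1, Z sits at bearing 90° from T; a 68° counterclockwise sweep puts M at bearing 158°, so M = T + 11.8·(cos 158°, sin 158°) = (8.2592, -7.3796). The tangent condition forces TM to be normal to MH, so MH runs along (−sin 158°, cos 158°); with |MH| = 27.9, H = (-2.1923, -33.248). Then |ZH| = |H − Z| = 39.536.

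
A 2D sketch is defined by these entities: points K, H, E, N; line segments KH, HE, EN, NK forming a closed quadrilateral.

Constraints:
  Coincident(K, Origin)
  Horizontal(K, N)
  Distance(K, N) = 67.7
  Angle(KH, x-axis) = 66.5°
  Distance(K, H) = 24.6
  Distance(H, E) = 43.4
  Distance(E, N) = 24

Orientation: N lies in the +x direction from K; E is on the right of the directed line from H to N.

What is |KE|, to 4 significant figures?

44.24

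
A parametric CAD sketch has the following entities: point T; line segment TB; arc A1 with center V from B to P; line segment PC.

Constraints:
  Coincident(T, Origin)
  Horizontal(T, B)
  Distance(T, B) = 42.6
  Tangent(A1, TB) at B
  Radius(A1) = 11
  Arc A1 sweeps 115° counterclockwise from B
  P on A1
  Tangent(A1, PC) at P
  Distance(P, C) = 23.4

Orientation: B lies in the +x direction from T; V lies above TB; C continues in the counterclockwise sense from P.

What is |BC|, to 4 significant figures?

36.86

T is at the origin; T and B share the same y with |TB| = 42.6 and B on the +x side, so B = (42.60, 0.000). Since A1 is tangent to TB there, VB ⟂ TB, so V = B + (0, 11) = (42.60, 11.00). On A1, B sits at bearing -90° from V; a 115° counterclockwise sweep puts P at bearing 25°, so P = V + 11.0·(cos 25°, sin 25°) = (52.57, 15.65). Since A1 is tangent to PC there, VP ⟂ PC, so PC runs along (−sin 25°, cos 25°); with |PC| = 23.4, C = (42.68, 36.86). Then |BC| = |C − B| = 36.86.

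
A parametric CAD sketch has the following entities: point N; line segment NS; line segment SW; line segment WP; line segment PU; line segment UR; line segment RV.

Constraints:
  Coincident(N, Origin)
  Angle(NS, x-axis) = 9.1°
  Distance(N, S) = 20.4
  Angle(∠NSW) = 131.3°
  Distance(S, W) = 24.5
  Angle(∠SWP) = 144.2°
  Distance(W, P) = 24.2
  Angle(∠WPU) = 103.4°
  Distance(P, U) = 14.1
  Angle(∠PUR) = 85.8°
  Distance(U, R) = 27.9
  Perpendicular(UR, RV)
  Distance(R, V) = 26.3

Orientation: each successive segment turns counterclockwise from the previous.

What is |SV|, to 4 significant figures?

27.06

N is at the origin; NS runs at 9.1° with length 20.4, so S = (20.14, 3.226). ∠NSW = 131.3° gives SW at 57.80° from the x-axis; with |SW| = 24.5, W = (33.20, 23.96). ∠SWP = 144.2° gives WP at 93.60° from the x-axis; with |WP| = 24.2, P = (31.68, 48.11). ∠WPU = 103.4° gives PU at 170.2° from the x-axis; with |PU| = 14.1, U = (17.78, 50.51). ∠PUR = 85.8° gives UR at -95.60° from the x-axis; with |UR| = 27.9, R = (15.06, 22.74). UR is perpendicular to RV, so RV runs at -5.600°; with |RV| = 26.3, V = (41.24, 20.18). Then |SV| = |V − S| = 27.06.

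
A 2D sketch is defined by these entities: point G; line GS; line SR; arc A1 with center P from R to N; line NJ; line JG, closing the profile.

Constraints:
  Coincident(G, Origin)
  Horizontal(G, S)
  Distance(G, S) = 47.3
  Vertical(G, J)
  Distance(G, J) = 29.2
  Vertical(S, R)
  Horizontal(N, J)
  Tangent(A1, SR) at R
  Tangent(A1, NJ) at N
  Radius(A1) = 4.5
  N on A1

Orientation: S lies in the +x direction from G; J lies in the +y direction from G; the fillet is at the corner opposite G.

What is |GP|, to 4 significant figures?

49.42

G is at the origin; GS is horizontal with |GS| = 47.3 and S on the +x side, so S = (47.30, 0.000). GJ is vertical with |GJ| = 29.2 and J on the +y side, so J = (0.000, 29.20). The virtual corner opposite G is at (47.30, 29.20). Tangency of A1 to SR means the radius PR is perpendicular to SR and the tangent condition forces PN to be normal to NJ, with radius 4.5, so the center P sits 4.5 in from both sides at P = (42.80, 24.70). Then |GP| = |P − G| = 49.42.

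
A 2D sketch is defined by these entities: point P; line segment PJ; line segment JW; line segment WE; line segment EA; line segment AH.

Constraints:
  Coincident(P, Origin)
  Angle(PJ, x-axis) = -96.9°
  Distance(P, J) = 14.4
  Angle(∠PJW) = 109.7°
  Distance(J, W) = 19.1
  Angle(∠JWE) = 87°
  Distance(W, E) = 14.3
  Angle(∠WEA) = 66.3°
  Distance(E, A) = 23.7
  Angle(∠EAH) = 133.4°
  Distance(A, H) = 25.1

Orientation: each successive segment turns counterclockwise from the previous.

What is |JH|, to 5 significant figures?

22.743

P is at the origin; PJ runs at -96.9° with length 14.4, so J = (-1.7300, -14.296). ∠PJW = 109.7° gives JW at -26.600° from the x-axis; with |JW| = 19.1, W = (15.348, -22.848). ∠JWE = 87.0° gives WE at 66.400° from the x-axis; with |WE| = 14.3, E = (21.073, -9.7439). ∠WEA = 66.3° gives EA at -179.90° from the x-axis; with |EA| = 23.7, A = (-2.6266, -9.7853). ∠EAH = 133.4° gives AH at -133.30° from the x-axis; with |AH| = 25.1, H = (-19.841, -28.052). Then |JH| = |H − J| = 22.743.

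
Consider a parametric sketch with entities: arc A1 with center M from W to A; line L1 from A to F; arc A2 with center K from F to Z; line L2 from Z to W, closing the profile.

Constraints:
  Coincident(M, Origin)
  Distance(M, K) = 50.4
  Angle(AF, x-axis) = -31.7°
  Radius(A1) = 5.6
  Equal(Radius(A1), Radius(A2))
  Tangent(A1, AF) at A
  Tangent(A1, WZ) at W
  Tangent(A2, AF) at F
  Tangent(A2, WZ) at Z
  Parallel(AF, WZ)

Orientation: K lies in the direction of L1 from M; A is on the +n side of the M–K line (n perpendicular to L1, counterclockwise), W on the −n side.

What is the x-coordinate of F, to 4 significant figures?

45.82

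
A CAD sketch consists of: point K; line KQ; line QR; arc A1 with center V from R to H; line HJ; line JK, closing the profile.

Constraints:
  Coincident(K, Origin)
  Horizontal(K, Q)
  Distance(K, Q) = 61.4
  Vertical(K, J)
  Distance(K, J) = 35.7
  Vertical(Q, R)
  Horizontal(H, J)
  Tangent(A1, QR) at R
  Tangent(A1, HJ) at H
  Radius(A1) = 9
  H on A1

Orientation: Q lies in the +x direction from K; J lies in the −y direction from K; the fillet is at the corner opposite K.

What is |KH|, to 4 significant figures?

63.41

The virtual corner opposite K is at (61.40, -35.70). A1 meets QR tangentially, so VR is at right angles to QR and the tangent condition forces VH to be normal to HJ, with radius 9.0, so the center V sits 9.0 in from both sides at V = (52.40, -26.70). That places the tangent points at R = (61.40, -26.70) on QR and H = (52.40, -35.70) on HJ. Then |KH| = |H − K| = 63.41.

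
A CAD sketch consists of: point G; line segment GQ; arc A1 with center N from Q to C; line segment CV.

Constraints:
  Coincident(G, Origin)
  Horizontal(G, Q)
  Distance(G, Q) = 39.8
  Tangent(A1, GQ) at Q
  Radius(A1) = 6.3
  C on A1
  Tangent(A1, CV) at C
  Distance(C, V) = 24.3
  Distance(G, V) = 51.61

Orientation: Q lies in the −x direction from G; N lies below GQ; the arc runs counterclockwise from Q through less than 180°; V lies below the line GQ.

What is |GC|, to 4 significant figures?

46.59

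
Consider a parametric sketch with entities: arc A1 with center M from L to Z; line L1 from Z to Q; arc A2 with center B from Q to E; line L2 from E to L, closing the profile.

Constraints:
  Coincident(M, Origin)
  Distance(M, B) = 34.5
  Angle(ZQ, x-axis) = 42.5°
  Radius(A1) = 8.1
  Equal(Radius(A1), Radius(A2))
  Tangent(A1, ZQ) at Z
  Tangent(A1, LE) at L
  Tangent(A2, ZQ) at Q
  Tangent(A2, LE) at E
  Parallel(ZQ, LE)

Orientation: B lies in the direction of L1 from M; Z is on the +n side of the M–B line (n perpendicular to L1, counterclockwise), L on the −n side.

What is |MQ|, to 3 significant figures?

35.4

Tangency of A1 to both parallel lines with radius 8.1 puts Z and L at M ± 8.1·n: Z = (-5.47, 5.97), L = (5.47, -5.97). Equal radii place Q and E the same way about B: Q = B + 8.1·n = (20.0, 29.3), E = B − 8.1·n = (30.9, 17.3). Then |MQ| = |Q − M| = 35.4.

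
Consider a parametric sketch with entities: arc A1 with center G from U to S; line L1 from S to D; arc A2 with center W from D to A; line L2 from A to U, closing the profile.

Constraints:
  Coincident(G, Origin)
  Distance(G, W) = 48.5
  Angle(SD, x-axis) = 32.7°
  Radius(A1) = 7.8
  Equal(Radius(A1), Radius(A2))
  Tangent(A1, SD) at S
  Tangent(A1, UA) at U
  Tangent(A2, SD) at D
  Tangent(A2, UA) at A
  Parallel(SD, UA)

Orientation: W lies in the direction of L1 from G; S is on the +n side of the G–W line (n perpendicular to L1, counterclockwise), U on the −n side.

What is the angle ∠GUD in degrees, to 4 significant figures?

72.17°

The slot axis is L1's direction at 32.7°, so u = (cos 32.7°, sin 32.7°) = (0.8415, 0.5402) and n = (−sin 32.7°, cos 32.7°) = (-0.5402, 0.8415). G is at the origin and W lies 48.5 along u from G, so W = 48.5·u = (40.81, 26.20). Tangency of A1 to both parallel lines with radius 7.8 puts S and U at G ± 7.8·n: S = (-4.214, 6.564), U = (4.214, -6.564). Equal radii place D and A the same way about W: D = W + 7.8·n = (36.60, 32.77), A = W − 7.8·n = (45.03, 19.64). Then cos ∠GUD = UG·UD / (|UG||UD|), giving 72.17°.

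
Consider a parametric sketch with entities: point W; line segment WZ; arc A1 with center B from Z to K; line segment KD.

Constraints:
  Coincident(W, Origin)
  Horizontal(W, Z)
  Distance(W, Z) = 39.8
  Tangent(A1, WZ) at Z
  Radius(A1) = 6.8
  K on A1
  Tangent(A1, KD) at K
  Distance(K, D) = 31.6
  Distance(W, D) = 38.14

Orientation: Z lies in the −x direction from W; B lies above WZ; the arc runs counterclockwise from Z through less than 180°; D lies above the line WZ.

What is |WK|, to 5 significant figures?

33.882

W is at the origin; WZ is horizontal with |WZ| = 39.8 and Z on the −x side, so Z = (-39.800, 0.0000). The tangent condition forces BZ to be normal to WZ, so B = Z + (0, 6.8) = (-39.800, 6.8000). Since BK ⟂ KD (tangency), |BD| = √(6.8² + 31.6²) = 32.323 regardless of where K sits on A1. So D lies on both circle(W, 38.14) and circle(B, 32.323); the above-WZ intersection is D = (-20.091, 32.419). K is the foot of the tangent from D: K = (-33.659, 3.8803).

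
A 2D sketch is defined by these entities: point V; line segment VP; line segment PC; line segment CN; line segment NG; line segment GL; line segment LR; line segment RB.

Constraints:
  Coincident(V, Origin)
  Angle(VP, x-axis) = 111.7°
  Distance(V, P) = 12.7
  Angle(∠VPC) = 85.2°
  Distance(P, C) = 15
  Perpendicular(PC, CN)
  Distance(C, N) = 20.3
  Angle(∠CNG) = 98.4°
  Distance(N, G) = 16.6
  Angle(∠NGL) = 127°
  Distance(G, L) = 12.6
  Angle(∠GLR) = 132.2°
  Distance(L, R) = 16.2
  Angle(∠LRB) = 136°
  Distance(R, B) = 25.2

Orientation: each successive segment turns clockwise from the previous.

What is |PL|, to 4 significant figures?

17.34

∠CNG = 98.4° gives NG at -154.7° from the x-axis; with |NG| = 16.6, G = (0.5499, -10.36). ∠NGL = 127.0° gives GL at 152.3° from the x-axis; with |GL| = 12.6, L = (-10.61, -4.500). Then |PL| = |L − P| = 17.34.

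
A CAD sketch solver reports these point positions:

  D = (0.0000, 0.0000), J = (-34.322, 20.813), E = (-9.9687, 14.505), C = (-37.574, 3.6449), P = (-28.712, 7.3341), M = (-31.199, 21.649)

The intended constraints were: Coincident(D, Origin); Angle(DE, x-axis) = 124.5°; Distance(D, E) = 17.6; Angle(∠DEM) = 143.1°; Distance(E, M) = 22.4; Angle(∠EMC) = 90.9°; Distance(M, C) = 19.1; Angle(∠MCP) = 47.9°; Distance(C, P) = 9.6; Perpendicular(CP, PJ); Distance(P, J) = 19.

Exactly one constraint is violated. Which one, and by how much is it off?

Distance(P, J) = 19 — off by 4.40.

D = (0.00, 0.00) ✓; DE at 124.5° ✓; |DE| = 17.60 ✓; ∠DEM = 143.1° ✓; |EM| = 22.40 ✓; ∠EMC = 90.90° ✓; |MC| = 19.10 ✓; ∠MCP = 47.90° ✓; |CP| = 9.599 ✓; ∠(CP, PJ) = 90.00° ✓; |PJ| = 14.60 ✗.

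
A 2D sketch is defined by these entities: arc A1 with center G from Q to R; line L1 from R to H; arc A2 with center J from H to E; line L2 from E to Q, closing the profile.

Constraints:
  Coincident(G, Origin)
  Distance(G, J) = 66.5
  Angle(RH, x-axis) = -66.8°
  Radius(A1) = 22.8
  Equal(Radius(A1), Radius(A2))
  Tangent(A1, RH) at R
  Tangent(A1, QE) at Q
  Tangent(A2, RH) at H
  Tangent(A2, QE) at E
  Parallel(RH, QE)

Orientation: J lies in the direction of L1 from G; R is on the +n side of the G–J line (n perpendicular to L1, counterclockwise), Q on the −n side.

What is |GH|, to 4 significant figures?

70.30

The slot axis is L1's direction at -66.8°, so u = (cos -66.8°, sin -66.8°) = (0.3939, -0.9191) and n = (−sin -66.8°, cos -66.8°) = (0.9191, 0.3939). G is at the origin and J lies 66.5 along u from G, so J = 66.5·u = (26.20, -61.12). Tangency of A1 to both parallel lines with radius 22.8 puts R and Q at G ± 22.8·n: R = (20.96, 8.982), Q = (-20.96, -8.982). Equal radii place H and E the same way about J: H = J + 22.8·n = (47.15, -52.14), E = J − 22.8·n = (5.241, -70.10). Then |GH| = |H − G| = 70.30.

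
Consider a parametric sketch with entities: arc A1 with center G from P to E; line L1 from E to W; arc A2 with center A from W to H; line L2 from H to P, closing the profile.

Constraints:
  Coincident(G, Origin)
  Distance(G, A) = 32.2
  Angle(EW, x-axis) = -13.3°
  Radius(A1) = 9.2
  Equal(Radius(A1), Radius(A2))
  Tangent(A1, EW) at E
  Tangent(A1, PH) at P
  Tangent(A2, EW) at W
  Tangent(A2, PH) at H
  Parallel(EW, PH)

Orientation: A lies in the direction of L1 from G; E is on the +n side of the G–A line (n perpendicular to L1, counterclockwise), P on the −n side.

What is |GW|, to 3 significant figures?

33.5

Tangency of A1 to both parallel lines with radius 9.2 puts E and P at G ± 9.2·n: E = (2.12, 8.95), P = (-2.12, -8.95). Equal radii place W and H the same way about A: W = A + 9.2·n = (33.5, 1.55), H = A − 9.2·n = (29.2, -16.4). Then |GW| = |W − G| = 33.5.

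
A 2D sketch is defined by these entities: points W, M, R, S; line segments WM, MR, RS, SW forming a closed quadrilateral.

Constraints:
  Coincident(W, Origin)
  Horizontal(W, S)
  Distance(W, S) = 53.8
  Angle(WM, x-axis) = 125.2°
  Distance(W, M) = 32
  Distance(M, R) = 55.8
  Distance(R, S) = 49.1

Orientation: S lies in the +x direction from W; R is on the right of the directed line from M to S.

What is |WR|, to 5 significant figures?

24.051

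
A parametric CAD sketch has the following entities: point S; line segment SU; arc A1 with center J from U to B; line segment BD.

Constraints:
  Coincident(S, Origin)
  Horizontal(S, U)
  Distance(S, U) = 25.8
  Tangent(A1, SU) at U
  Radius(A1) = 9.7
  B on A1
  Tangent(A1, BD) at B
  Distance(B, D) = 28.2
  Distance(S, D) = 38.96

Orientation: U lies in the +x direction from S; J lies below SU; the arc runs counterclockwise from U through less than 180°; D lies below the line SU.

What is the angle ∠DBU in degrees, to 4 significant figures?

138.1°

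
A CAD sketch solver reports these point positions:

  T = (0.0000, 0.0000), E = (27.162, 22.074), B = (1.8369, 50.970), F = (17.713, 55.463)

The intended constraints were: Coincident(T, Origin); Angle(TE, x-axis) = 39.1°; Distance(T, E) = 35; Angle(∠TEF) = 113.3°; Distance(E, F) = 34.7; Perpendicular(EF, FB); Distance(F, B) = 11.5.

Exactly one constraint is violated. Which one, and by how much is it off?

Distance(F, B) = 11.5 — off by 5.00.

T = (0.00, 0.00) ✓; TE at 39.10° ✓; |TE| = 35.00 ✓; ∠TEF = 113.3° ✓; |EF| = 34.70 ✓; ∠(EF, FB) = 90.00° ✓; |FB| = 16.50 ✗.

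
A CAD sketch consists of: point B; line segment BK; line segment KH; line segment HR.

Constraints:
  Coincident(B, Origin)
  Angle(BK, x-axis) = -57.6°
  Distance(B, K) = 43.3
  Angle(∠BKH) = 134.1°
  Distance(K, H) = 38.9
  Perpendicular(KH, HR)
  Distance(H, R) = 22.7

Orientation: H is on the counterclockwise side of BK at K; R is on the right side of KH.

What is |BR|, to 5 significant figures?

87.518

B is at the origin; BK runs at -57.6° with length 43.3, so K = 43.3·(cos -57.6°, sin -57.6°) = (23.201, -36.559). ∠BKH = 134.1°, so KH runs at -57.6° + (180° − 134.1°) = -11.700° from the x-axis; with |KH| = 38.9, H = K + 38.9·(cos -11.700°, sin -11.700°) = (61.293, -44.448). KH ⟂ HR; with |HR| = 22.7 on the right of KH, R = H + 22.7·(-0.20279, -0.97922) = (56.690, -66.676). Then |BR| = |R − B| = 87.518.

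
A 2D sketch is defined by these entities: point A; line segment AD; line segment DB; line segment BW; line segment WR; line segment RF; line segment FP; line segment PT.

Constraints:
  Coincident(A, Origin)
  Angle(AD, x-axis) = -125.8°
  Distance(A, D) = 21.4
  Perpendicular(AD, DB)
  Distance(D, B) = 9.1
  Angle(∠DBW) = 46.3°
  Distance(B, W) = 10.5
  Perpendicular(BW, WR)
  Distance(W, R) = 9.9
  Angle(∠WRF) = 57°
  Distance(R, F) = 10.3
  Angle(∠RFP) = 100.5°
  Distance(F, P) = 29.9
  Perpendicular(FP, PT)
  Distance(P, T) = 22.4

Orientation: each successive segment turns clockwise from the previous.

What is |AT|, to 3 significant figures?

13.9

∠RFP = 100.5° gives FP at 78.0° from the x-axis; with |FP| = 29.9, P = (-11.1, 13.3). FP ⟂ PT, so PT runs at -12.0°; with |PT| = 22.4, T = (10.8, 8.68). Then |AT| = |T − A| = 13.9.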